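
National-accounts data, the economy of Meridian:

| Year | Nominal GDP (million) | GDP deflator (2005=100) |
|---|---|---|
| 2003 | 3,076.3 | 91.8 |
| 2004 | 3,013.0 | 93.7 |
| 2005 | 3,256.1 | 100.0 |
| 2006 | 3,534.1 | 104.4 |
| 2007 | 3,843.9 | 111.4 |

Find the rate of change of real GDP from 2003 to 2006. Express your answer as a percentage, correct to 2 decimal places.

1.02%

Real GDP 2003 = 3076.3/0.918 = 3351.09.
Real GDP 2006 = 3534.1/1.044 = 3385.15.
Change = 3385.15/3351.09 − 1 = 0.0102.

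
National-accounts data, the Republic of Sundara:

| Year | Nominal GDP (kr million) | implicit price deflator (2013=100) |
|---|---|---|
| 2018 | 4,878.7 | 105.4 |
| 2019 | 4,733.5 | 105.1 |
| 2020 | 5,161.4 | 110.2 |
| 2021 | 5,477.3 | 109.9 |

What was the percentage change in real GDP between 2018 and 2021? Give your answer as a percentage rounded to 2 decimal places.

7.67%

Real GDP 2018 = 4878.7/1.054 = 4628.75.
Real GDP 2021 = 5477.3/1.099 = 4983.89.
Change = 4983.89/4628.75 − 1 = 0.0767.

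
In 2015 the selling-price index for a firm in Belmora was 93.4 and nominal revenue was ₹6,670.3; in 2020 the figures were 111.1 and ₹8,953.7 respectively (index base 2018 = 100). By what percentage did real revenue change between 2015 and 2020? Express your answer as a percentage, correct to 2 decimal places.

12.85%

Real revenue 2015 = 6670.3 / 0.934 = 7141.65.
Real revenue 2020 = 8953.7 / 1.111 = 8059.14.
Real growth = 8059.14 / 7141.65 − 1 = 0.1285.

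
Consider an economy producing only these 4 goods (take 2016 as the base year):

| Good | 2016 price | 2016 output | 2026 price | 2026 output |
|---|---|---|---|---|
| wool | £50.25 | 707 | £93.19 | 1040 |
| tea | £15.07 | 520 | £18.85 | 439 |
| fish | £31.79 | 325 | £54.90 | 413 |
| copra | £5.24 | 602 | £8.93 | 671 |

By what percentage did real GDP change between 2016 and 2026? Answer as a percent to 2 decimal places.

32.84%

Real GDP 2016 = Nominal GDP 2016 = 50.25·707 + 15.07·520 + 31.79·325 + 5.24·602 = 56849.38.
Real GDP 2026 (at 2016 prices) = 50.25·1040 + 15.07·439 + 31.79·413 + 5.24·671 = 75521.04.
Real growth = 75521.04/56849.38 − 1 = 0.3284.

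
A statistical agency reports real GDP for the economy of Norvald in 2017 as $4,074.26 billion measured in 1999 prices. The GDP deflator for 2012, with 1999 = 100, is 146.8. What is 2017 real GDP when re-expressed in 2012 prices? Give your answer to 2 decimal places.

Real GDP in 2012 prices = Real GDP in 1999 prices × (P_2012/P_1999) = 4074.26 × 1.468 = 5981.01.

$5,981.01 billion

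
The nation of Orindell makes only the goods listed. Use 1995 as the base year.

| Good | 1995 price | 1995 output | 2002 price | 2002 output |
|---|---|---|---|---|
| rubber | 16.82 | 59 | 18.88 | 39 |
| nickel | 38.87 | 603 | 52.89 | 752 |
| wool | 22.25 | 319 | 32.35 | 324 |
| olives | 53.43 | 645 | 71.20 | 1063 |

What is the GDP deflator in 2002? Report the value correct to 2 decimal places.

Nominal GDP 2002 = 18.88·39 + 52.89·752 + 32.35·324 + 71.20·1063 = 126676.60.
Real GDP 2002 (at 1995 prices) = 16.82·39 + 38.87·752 + 22.25·324 + 53.43·1063 = 93891.31.
Deflator = Nominal/Real × 100 = 126676.60/93891.31 × 100 = 134.918.

134.92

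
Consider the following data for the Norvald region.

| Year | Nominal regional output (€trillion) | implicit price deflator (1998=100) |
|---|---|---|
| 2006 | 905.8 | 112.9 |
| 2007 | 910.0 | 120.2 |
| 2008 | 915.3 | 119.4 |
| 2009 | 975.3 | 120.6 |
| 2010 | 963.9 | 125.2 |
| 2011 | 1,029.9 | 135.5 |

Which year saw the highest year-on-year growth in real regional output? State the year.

2007: real = 910.0/1.202 = 757.07; growth vs 2006 (802.30) = -5.64%.
2008: real = 915.3/1.194 = 766.58; growth vs 2007 (757.07) = 1.26%.
2009: real = 975.3/1.206 = 808.71; growth vs 2008 (766.58) = 5.50%.
2010: real = 963.9/1.252 = 769.89; growth vs 2009 (808.71) = -4.80%.
2011: real = 1029.9/1.355 = 760.07; growth vs 2010 (769.89) = -1.28%.

2009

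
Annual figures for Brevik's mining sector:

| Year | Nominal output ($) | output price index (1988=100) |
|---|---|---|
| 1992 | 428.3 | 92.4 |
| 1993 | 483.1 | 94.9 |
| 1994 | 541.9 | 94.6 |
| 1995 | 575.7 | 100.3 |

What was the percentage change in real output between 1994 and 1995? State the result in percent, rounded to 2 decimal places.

Real output 1994 = 541.9/0.946 = 572.83.
Real output 1995 = 575.7/1.003 = 573.98.
Change = 573.98/572.83 − 1 = 0.0020.

0.20%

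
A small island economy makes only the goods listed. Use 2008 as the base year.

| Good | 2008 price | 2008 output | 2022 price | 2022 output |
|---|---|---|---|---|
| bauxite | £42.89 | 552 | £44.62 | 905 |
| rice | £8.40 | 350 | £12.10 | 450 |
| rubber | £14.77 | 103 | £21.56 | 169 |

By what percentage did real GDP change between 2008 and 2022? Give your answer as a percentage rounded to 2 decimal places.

Real GDP 2008 = Nominal GDP 2008 = 42.89·552 + 8.40·350 + 14.77·103 = 28136.59.
Real GDP 2022 (at 2008 prices) = 42.89·905 + 8.40·450 + 14.77·169 = 45091.58.
Real growth = 45091.58/28136.59 − 1 = 0.6026.

60.26%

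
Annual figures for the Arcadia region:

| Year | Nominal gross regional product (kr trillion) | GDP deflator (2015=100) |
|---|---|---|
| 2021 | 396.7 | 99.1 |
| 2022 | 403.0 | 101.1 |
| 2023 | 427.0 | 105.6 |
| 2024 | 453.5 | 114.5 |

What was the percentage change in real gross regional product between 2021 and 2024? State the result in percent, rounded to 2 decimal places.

-1.06%

Real gross regional product 2021 = 396.7/0.991 = 400.30.
Real gross regional product 2024 = 453.5/1.145 = 396.07.
Change = 396.07/400.30 − 1 = -0.0106.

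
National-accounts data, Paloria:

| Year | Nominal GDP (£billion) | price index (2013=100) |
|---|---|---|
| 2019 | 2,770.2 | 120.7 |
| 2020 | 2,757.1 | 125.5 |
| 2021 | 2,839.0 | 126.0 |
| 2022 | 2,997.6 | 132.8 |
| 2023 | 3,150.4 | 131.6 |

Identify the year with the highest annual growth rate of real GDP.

2020: real = 2757.1/1.255 = 2196.89; growth vs 2019 (2295.11) = -4.28%.
2021: real = 2839.0/1.260 = 2253.17; growth vs 2020 (2196.89) = 2.56%.
2022: real = 2997.6/1.328 = 2257.23; growth vs 2021 (2253.17) = 0.18%.
2023: real = 3150.4/1.316 = 2393.92; growth vs 2022 (2257.23) = 6.06%.

2023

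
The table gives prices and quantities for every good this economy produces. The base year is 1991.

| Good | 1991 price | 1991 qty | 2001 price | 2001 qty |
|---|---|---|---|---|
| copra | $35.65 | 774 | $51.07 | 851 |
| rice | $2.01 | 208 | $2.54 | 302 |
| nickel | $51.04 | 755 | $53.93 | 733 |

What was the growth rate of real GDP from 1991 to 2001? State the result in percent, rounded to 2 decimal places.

Real GDP 1991 = Nominal GDP 1991 = 35.65·774 + 2.01·208 + 51.04·755 = 66546.38.
Real GDP 2001 (at 1991 prices) = 35.65·851 + 2.01·302 + 51.04·733 = 68357.49.
Real growth = 68357.49/66546.38 − 1 = 0.0272.

2.72%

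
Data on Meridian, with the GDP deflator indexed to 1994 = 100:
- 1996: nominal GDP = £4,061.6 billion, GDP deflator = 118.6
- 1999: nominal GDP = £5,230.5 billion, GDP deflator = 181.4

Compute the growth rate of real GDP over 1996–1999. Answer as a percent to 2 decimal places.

Real GDP 1996 = 4061.6 / 1.186 = 3424.62.
Real GDP 1999 = 5230.5 / 1.814 = 2883.41.
Real growth = 2883.41 / 3424.62 − 1 = -0.1580.

-15.80%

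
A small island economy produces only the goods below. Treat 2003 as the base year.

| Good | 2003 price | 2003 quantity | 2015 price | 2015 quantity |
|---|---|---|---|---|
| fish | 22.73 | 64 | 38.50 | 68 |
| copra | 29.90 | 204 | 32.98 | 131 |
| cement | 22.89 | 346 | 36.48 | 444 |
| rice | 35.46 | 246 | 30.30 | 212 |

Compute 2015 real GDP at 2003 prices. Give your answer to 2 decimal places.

23143.22

Real GDP 2015 = Σ (p_2003 × q_2015) = 22.73·68 + 29.90·131 + 22.89·444 + 35.46·212 = 23143.22.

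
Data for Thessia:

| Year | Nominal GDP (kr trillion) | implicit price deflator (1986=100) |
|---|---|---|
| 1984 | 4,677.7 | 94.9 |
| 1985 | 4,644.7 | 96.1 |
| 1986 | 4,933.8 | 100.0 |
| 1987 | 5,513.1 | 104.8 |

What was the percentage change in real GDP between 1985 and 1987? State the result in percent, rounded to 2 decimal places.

8.84%

Real GDP 1985 = 4644.7/0.961 = 4833.19.
Real GDP 1987 = 5513.1/1.048 = 5260.59.
Change = 5260.59/4833.19 − 1 = 0.0884.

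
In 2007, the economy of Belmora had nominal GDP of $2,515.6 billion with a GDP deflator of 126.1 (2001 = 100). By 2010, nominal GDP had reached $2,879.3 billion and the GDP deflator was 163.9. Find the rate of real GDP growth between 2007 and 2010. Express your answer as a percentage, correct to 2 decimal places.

-11.94%

Deflate each year: 2007 → 2515.6/1.261 = 1994.92; 2010 → 2879.3/1.639 = 1756.74.
So real GDP changed by 1756.74/1994.92 − 1 = -0.1194, i.e. -11.94%.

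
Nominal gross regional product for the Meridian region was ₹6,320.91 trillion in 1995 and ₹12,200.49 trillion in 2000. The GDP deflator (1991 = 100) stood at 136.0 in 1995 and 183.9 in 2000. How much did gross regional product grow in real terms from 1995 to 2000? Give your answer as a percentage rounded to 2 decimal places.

Real gross regional product 1995 = 6320.91 / 1.360 = 4647.73.
Real gross regional product 2000 = 12200.49 / 1.839 = 6634.31.
Real growth = 6634.31 / 4647.73 − 1 = 0.4274.

42.74%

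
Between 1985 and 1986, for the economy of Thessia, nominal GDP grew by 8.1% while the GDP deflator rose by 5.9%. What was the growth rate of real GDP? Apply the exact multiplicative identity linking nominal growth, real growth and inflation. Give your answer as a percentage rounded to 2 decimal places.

(1 + g_nom) = (1 + g_real)(1 + π), so g_real = 1.0810 / 1.0590 − 1 = 0.02077.

2.08%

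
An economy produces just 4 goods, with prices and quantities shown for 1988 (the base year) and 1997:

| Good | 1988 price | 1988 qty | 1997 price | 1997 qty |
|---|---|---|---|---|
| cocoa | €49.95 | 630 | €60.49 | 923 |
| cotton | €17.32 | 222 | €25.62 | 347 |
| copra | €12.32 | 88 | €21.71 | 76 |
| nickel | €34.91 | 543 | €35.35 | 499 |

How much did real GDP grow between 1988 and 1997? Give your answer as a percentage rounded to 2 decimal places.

27.31%

Real GDP 1988 = Nominal GDP 1988 = 49.95·630 + 17.32·222 + 12.32·88 + 34.91·543 = 55353.83.
Real GDP 1997 (at 1988 prices) = 49.95·923 + 17.32·347 + 12.32·76 + 34.91·499 = 70470.30.
Real growth = 70470.30/55353.83 − 1 = 0.2731.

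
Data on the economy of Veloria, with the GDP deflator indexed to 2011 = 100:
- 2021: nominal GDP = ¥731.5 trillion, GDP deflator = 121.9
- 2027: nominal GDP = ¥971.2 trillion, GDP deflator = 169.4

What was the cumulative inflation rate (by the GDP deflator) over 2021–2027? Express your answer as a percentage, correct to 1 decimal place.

39.0%

Price-level change = 169.4 / 121.9 − 1 = 0.3897.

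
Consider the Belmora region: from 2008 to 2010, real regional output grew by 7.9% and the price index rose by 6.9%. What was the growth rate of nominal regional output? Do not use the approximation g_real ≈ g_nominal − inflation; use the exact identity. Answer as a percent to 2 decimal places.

15.35%

(1 + g_nom) = (1 + g_real)(1 + π) = 1.0790 × 1.0690 = 1.15345.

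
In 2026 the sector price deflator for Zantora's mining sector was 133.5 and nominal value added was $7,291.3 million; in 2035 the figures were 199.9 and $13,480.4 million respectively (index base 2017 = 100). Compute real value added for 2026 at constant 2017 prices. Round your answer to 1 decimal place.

Real value added = Nominal / (sector price deflator/100) = 7291.3 / 1.335 = 5461.65.

$5,461.6 million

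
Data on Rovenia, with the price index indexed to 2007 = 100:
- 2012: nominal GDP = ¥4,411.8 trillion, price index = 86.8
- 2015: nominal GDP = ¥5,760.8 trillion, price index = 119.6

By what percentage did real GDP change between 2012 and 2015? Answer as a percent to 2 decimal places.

-5.23%

Real GDP 2012 = 4411.8 / 0.868 = 5082.72.
Real GDP 2015 = 5760.8 / 1.196 = 4816.72.
Real growth = 4816.72 / 5082.72 − 1 = -0.0523.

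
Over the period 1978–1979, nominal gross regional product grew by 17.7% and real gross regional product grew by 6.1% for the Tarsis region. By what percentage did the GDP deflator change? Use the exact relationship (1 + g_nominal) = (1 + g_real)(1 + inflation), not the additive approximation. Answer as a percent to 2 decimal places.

10.93%

(1 + g_nom) = (1 + g_real)(1 + π), so π = 1.1770 / 1.0610 − 1 = 0.10933.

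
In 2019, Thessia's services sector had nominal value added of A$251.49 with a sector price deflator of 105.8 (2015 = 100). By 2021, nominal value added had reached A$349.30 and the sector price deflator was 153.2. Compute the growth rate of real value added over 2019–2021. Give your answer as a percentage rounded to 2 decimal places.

-4.08%

Real value added 2019 = 251.49 / 1.058 = 237.70.
Real value added 2021 = 349.30 / 1.532 = 228.00.
Real growth = 228.00 / 237.70 − 1 = -0.0408.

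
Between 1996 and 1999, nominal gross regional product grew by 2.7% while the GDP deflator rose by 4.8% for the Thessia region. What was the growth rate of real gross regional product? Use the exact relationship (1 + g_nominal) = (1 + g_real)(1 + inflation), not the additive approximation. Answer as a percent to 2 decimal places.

-2.00%

(1 + g_nom) = (1 + g_real)(1 + π), so g_real = 1.0270 / 1.0480 − 1 = -0.02004.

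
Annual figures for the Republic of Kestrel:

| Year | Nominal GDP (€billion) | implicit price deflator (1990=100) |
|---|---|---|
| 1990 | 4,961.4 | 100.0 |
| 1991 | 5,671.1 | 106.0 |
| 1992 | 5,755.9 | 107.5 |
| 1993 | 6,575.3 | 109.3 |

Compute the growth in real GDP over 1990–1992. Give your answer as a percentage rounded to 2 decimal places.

7.92%

Real GDP 1990 = 4961.4/1.000 = 4961.40.
Real GDP 1992 = 5755.9/1.075 = 5354.33.
Change = 5354.33/4961.40 − 1 = 0.0792.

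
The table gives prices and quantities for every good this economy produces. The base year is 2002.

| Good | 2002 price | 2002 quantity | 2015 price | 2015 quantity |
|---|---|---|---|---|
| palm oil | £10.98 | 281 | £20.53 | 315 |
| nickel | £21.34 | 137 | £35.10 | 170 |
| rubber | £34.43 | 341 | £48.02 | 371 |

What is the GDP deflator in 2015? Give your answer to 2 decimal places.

Nominal GDP 2015 = 20.53·315 + 35.10·170 + 48.02·371 = 30249.37.
Real GDP 2015 (at 2002 prices) = 10.98·315 + 21.34·170 + 34.43·371 = 19860.03.
Deflator = Nominal/Real × 100 = 30249.37/19860.03 × 100 = 152.313.

152.31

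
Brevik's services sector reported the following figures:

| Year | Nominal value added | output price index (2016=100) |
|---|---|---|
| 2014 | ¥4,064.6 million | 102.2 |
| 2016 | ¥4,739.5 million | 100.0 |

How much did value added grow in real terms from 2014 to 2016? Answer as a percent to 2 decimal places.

19.17%

Real value added 2014 = 4064.6 / 1.022 = 3977.10.
Real value added 2016 = 4739.5 / 1.000 = 4739.50.
Real growth = 4739.50 / 3977.10 − 1 = 0.1917.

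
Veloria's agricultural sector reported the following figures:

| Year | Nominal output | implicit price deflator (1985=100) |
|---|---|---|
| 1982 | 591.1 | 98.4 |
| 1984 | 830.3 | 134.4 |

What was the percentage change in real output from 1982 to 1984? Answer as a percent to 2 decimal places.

2.84%

Deflate each year: 1982 → 591.1/0.984 = 600.71; 1984 → 830.3/1.344 = 617.78.
So real output changed by 617.78/600.71 − 1 = 0.0284, i.e. 2.84%.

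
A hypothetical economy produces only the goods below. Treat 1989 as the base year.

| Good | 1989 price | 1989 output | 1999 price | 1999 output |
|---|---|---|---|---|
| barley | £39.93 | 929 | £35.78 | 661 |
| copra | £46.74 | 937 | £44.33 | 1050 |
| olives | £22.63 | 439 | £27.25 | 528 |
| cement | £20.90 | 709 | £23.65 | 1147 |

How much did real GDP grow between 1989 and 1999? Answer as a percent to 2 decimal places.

Real GDP 1989 = Nominal GDP 1989 = 39.93·929 + 46.74·937 + 22.63·439 + 20.90·709 = 105643.02.
Real GDP 1999 (at 1989 prices) = 39.93·661 + 46.74·1050 + 22.63·528 + 20.90·1147 = 111391.67.
Real growth = 111391.67/105643.02 − 1 = 0.0544.

5.44%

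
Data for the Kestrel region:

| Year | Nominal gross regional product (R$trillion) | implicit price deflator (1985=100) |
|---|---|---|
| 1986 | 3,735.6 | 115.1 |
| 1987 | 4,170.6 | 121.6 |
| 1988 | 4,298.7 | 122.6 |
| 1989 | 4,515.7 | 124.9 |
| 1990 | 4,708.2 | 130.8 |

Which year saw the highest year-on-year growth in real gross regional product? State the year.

1987

1987: real = 4170.6/1.216 = 3429.77; growth vs 1986 (3245.53) = 5.68%.
1988: real = 4298.7/1.226 = 3506.28; growth vs 1987 (3429.77) = 2.23%.
1989: real = 4515.7/1.249 = 3615.45; growth vs 1988 (3506.28) = 3.11%.
1990: real = 4708.2/1.308 = 3599.54; growth vs 1989 (3615.45) = -0.44%.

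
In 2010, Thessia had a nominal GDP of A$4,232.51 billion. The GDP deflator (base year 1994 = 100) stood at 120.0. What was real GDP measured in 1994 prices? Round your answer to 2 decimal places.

A$3,527.09 billion

Real GDP = Nominal / (GDP deflator/100) = 4232.51 / 1.200 = 3527.09.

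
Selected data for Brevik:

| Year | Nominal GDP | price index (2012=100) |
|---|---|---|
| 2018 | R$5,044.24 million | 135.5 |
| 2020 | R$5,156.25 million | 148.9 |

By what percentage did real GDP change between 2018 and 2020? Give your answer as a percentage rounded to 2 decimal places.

Deflate each year: 2018 → 5044.24/1.355 = 3722.69; 2020 → 5156.25/1.489 = 3462.89.
So real GDP changed by 3462.89/3722.69 − 1 = -0.0698, i.e. -6.98%.

-6.98%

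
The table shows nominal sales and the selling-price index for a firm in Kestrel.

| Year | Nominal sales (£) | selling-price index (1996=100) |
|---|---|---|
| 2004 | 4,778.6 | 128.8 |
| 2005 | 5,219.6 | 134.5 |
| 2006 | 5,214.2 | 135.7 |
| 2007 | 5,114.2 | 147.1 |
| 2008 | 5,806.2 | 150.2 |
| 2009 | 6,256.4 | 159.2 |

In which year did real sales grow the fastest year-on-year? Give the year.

2005: real = 5219.6/1.345 = 3880.74; growth vs 2004 (3710.09) = 4.60%.
2006: real = 5214.2/1.357 = 3842.45; growth vs 2005 (3880.74) = -0.99%.
2007: real = 5114.2/1.471 = 3476.68; growth vs 2006 (3842.45) = -9.52%.
2008: real = 5806.2/1.502 = 3865.65; growth vs 2007 (3476.68) = 11.19%.
2009: real = 6256.4/1.592 = 3929.90; growth vs 2008 (3865.65) = 1.66%.

2008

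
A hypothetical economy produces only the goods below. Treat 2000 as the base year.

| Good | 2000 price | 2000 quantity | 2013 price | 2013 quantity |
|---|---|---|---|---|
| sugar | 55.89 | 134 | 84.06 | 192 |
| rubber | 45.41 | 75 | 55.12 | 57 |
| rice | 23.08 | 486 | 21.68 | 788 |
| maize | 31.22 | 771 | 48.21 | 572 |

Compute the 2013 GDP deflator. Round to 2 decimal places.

129.53

Nominal GDP 2013 = 84.06·192 + 55.12·57 + 21.68·788 + 48.21·572 = 63941.32.
Real GDP 2013 (at 2000 prices) = 55.89·192 + 45.41·57 + 23.08·788 + 31.22·572 = 49364.13.
Deflator = Nominal/Real × 100 = 63941.32/49364.13 × 100 = 129.530.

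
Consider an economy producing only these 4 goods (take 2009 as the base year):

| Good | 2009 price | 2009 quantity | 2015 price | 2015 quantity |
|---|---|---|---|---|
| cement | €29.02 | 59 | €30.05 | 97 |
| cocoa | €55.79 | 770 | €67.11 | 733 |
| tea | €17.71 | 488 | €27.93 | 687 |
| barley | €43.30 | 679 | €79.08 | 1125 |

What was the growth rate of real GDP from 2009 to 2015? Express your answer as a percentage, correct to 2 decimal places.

26.45%

Real GDP 2009 = Nominal GDP 2009 = 29.02·59 + 55.79·770 + 17.71·488 + 43.30·679 = 82713.66.
Real GDP 2015 (at 2009 prices) = 29.02·97 + 55.79·733 + 17.71·687 + 43.30·1125 = 104588.28.
Real growth = 104588.28/82713.66 − 1 = 0.2645.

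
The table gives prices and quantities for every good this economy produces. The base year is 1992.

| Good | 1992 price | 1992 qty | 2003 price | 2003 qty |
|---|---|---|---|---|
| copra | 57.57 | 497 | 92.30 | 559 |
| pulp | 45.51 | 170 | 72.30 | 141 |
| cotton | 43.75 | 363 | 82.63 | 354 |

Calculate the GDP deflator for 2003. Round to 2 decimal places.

168.33

Nominal GDP 2003 = 92.30·559 + 72.30·141 + 82.63·354 = 91041.02.
Real GDP 2003 (at 1992 prices) = 57.57·559 + 45.51·141 + 43.75·354 = 54086.04.
Deflator = Nominal/Real × 100 = 91041.02/54086.04 × 100 = 168.326.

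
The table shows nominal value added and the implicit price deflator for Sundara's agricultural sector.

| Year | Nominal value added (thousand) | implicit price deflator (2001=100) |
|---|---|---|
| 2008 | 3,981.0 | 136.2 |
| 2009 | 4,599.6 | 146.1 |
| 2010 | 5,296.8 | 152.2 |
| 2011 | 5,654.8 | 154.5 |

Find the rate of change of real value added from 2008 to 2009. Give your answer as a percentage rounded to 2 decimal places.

Real value added 2008 = 3981.0/1.362 = 2922.91.
Real value added 2009 = 4599.6/1.461 = 3148.25.
Change = 3148.25/2922.91 − 1 = 0.0771.

7.71%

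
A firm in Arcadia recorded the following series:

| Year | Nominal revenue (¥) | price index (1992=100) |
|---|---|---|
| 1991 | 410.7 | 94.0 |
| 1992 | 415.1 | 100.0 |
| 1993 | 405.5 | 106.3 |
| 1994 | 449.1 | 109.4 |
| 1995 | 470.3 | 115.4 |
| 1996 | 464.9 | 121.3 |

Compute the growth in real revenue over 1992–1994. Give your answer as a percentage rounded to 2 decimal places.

Real revenue 1992 = 415.1/1.000 = 415.10.
Real revenue 1994 = 449.1/1.094 = 410.51.
Change = 410.51/415.10 − 1 = -0.0111.

-1.11%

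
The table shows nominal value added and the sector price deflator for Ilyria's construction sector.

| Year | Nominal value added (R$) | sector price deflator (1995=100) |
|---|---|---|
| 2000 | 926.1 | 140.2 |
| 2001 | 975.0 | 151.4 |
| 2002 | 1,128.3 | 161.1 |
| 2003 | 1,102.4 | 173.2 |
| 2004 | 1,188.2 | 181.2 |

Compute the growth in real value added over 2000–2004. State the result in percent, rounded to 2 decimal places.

-0.73%

Real value added 2000 = 926.1/1.402 = 660.56.
Real value added 2004 = 1188.2/1.812 = 655.74.
Change = 655.74/660.56 − 1 = -0.0073.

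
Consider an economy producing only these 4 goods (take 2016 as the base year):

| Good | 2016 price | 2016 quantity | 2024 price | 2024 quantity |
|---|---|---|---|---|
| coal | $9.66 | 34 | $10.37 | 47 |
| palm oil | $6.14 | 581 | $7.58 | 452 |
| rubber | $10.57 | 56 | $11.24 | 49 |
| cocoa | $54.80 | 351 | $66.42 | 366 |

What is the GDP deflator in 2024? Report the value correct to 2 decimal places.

Nominal GDP 2024 = 10.37·47 + 7.58·452 + 11.24·49 + 66.42·366 = 28774.03.
Real GDP 2024 (at 2016 prices) = 9.66·47 + 6.14·452 + 10.57·49 + 54.80·366 = 23804.03.
Deflator = Nominal/Real × 100 = 28774.03/23804.03 × 100 = 120.879.

120.88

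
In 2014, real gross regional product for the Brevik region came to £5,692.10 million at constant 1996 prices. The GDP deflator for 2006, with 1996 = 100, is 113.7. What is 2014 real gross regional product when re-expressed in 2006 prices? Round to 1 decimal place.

Real gross regional product in 2006 prices = Real gross regional product in 1996 prices × (P_2006/P_1996) = 5692.10 × 1.137 = 6471.92.

£6,471.9 million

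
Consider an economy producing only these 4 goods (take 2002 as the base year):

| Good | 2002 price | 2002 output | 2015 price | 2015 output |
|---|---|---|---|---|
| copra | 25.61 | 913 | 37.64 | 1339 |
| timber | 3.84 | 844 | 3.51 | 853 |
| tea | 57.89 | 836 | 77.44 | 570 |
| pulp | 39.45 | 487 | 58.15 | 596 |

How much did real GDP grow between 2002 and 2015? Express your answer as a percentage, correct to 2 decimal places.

-0.16%

Real GDP 2002 = Nominal GDP 2002 = 25.61·913 + 3.84·844 + 57.89·836 + 39.45·487 = 94231.08.
Real GDP 2015 (at 2002 prices) = 25.61·1339 + 3.84·853 + 57.89·570 + 39.45·596 = 94076.81.
Real growth = 94076.81/94231.08 − 1 = -0.0016.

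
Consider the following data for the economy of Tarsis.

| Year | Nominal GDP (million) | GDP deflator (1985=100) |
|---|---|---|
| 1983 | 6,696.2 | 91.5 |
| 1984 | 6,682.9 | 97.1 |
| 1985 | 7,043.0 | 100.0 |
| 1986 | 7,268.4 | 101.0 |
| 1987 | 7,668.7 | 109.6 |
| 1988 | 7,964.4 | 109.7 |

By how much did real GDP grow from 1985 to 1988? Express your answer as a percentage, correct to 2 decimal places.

Real GDP 1985 = 7043.0/1.000 = 7043.00.
Real GDP 1988 = 7964.4/1.097 = 7260.16.
Change = 7260.16/7043.00 − 1 = 0.0308.

3.08%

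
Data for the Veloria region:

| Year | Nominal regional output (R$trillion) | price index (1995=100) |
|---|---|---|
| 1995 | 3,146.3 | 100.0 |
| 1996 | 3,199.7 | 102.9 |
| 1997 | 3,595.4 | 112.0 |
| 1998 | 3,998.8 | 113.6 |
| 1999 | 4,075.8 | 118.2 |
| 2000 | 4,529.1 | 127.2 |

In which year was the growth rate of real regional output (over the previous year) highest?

1996: real = 3199.7/1.029 = 3109.52; growth vs 1995 (3146.30) = -1.17%.
1997: real = 3595.4/1.120 = 3210.18; growth vs 1996 (3109.52) = 3.24%.
1998: real = 3998.8/1.136 = 3520.07; growth vs 1997 (3210.18) = 9.65%.
1999: real = 4075.8/1.182 = 3448.22; growth vs 1998 (3520.07) = -2.04%.
2000: real = 4529.1/1.272 = 3560.61; growth vs 1999 (3448.22) = 3.26%.

1998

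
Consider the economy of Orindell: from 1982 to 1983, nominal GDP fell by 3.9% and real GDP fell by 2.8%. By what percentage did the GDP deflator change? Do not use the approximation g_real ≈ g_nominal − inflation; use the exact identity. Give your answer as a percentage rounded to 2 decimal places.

(1 + g_nom) = (1 + g_real)(1 + π), so π = 0.9610 / 0.9720 − 1 = -0.01132.

-1.13%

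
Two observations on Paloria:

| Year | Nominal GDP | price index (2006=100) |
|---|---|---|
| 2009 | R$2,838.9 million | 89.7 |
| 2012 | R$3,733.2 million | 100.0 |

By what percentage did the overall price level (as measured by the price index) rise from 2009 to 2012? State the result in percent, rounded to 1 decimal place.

Price-level change = 100.0 / 89.7 − 1 = 0.1148.

11.5%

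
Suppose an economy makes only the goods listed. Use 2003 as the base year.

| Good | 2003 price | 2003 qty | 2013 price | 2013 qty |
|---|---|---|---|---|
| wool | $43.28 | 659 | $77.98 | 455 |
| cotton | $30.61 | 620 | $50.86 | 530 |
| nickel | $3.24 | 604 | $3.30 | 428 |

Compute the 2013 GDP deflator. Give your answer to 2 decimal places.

Nominal GDP 2013 = 77.98·455 + 50.86·530 + 3.30·428 = 63849.10.
Real GDP 2013 (at 2003 prices) = 43.28·455 + 30.61·530 + 3.24·428 = 37302.42.
Deflator = Nominal/Real × 100 = 63849.10/37302.42 × 100 = 171.166.

171.17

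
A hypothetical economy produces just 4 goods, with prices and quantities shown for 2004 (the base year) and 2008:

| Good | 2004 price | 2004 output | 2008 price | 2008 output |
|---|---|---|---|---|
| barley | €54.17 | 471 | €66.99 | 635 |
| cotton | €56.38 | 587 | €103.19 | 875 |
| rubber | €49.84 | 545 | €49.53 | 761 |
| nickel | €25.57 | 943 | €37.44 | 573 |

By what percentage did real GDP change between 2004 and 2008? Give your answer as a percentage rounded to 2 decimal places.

Real GDP 2004 = Nominal GDP 2004 = 54.17·471 + 56.38·587 + 49.84·545 + 25.57·943 = 109884.44.
Real GDP 2008 (at 2004 prices) = 54.17·635 + 56.38·875 + 49.84·761 + 25.57·573 = 136310.30.
Real growth = 136310.30/109884.44 − 1 = 0.2405.

24.05%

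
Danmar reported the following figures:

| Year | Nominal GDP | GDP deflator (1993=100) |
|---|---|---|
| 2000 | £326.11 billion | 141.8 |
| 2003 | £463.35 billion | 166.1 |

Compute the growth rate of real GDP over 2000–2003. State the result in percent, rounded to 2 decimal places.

21.30%

Deflate each year: 2000 → 326.11/1.418 = 229.98; 2003 → 463.35/1.661 = 278.96.
So real GDP changed by 278.96/229.98 − 1 = 0.2130, i.e. 21.30%.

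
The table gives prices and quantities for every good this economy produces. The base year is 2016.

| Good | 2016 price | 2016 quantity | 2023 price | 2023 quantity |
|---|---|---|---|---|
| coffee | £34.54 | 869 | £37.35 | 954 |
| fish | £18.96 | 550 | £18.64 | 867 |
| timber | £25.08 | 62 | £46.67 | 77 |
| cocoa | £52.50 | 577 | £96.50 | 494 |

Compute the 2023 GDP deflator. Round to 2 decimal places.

Nominal GDP 2023 = 37.35·954 + 18.64·867 + 46.67·77 + 96.50·494 = 103057.37.
Real GDP 2023 (at 2016 prices) = 34.54·954 + 18.96·867 + 25.08·77 + 52.50·494 = 77255.64.
Deflator = Nominal/Real × 100 = 103057.37/77255.64 × 100 = 133.398.

133.40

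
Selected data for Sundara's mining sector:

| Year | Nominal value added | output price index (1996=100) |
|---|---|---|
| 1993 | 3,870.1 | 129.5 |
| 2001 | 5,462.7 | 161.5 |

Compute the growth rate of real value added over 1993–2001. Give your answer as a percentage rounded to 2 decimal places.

13.18%

Real value added 1993 = 3870.1 / 1.295 = 2988.49.
Real value added 2001 = 5462.7 / 1.615 = 3382.48.
Real growth = 3382.48 / 2988.49 − 1 = 0.1318.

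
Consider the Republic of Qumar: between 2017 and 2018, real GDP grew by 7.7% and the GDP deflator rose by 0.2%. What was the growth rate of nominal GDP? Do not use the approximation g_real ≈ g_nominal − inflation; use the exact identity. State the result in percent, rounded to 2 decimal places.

(1 + g_nom) = (1 + g_real)(1 + π) = 1.0770 × 1.0020 = 1.07915.

7.92%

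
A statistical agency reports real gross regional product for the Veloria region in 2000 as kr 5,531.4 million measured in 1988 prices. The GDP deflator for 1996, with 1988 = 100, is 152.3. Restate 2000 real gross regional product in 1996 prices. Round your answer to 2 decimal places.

Real gross regional product in 1996 prices = Real gross regional product in 1988 prices × (P_1996/P_1988) = 5531.4 × 1.523 = 8424.32.

kr 8,424.32 million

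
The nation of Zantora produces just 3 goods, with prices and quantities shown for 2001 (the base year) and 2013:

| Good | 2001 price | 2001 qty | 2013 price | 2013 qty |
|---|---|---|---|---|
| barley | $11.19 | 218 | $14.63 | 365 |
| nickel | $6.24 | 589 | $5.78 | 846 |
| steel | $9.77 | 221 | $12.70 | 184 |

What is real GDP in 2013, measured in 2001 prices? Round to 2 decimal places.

Real GDP 2013 = Σ (p_2001 × q_2013) = 11.19·365 + 6.24·846 + 9.77·184 = 11161.07.

$11161.07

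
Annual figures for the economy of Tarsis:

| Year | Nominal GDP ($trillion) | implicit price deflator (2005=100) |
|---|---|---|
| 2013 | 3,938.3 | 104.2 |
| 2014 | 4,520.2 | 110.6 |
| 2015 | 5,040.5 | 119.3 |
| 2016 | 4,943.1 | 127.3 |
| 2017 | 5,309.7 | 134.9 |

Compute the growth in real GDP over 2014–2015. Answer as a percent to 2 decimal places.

Real GDP 2014 = 4520.2/1.106 = 4086.98.
Real GDP 2015 = 5040.5/1.193 = 4225.06.
Change = 4225.06/4086.98 − 1 = 0.0338.

3.38%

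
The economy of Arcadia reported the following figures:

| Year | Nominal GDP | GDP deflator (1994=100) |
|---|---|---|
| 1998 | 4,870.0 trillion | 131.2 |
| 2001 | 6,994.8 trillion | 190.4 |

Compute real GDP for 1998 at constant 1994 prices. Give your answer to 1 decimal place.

Real GDP = Nominal / (GDP deflator/100) = 4870.0 / 1.312 = 3711.89.

3,711.9 trillion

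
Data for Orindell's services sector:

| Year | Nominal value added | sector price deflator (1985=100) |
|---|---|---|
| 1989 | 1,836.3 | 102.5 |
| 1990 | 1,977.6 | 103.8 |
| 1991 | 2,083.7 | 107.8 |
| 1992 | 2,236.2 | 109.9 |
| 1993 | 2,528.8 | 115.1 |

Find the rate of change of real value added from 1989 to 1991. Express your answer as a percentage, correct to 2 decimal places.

Real value added 1989 = 1836.3/1.025 = 1791.51.
Real value added 1991 = 2083.7/1.078 = 1932.93.
Change = 1932.93/1791.51 − 1 = 0.0789.

7.89%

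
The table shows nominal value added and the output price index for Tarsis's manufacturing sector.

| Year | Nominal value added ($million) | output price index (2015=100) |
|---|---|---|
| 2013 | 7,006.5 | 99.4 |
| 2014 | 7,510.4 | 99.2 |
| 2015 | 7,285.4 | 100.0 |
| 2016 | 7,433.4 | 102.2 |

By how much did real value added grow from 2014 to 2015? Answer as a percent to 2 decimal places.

Real value added 2014 = 7510.4/0.992 = 7570.97.
Real value added 2015 = 7285.4/1.000 = 7285.40.
Change = 7285.40/7570.97 − 1 = -0.0377.

-3.77%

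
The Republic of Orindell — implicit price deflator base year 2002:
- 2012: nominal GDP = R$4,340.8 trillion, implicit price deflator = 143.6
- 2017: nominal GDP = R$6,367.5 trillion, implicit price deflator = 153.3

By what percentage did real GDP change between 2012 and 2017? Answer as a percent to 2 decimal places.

37.41%

Deflate each year: 2012 → 4340.8/1.436 = 3022.84; 2017 → 6367.5/1.533 = 4153.62.
So real GDP changed by 4153.62/3022.84 − 1 = 0.3741, i.e. 37.41%.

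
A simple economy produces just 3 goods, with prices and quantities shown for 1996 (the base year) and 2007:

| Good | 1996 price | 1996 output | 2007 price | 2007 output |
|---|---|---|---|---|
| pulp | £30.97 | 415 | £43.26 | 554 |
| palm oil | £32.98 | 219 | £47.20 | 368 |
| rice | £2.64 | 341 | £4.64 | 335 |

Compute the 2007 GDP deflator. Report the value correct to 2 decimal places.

142.12

Nominal GDP 2007 = 43.26·554 + 47.20·368 + 4.64·335 = 42890.04.
Real GDP 2007 (at 1996 prices) = 30.97·554 + 32.98·368 + 2.64·335 = 30178.42.
Deflator = Nominal/Real × 100 = 42890.04/30178.42 × 100 = 142.122.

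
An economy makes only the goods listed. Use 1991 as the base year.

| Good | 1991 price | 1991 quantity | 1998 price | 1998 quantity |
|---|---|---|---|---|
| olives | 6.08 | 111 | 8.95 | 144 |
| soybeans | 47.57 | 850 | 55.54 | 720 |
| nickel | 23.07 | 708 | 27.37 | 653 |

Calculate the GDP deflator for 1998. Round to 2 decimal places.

117.85

Nominal GDP 1998 = 8.95·144 + 55.54·720 + 27.37·653 = 59150.21.
Real GDP 1998 (at 1991 prices) = 6.08·144 + 47.57·720 + 23.07·653 = 50190.63.
Deflator = Nominal/Real × 100 = 59150.21/50190.63 × 100 = 117.851.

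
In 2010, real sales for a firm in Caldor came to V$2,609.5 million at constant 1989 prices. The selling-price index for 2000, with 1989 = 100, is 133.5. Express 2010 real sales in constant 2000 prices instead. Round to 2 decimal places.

V$3,483.68 million

Real sales in 2000 prices = Real sales in 1989 prices × (P_2000/P_1989) = 2609.5 × 1.335 = 3483.68.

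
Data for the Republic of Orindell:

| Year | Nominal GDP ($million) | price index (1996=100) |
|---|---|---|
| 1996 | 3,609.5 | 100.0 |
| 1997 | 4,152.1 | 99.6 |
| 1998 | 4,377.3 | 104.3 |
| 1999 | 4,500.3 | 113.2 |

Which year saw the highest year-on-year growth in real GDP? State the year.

1997

1997: real = 4152.1/0.996 = 4168.78; growth vs 1996 (3609.50) = 15.49%.
1998: real = 4377.3/1.043 = 4196.84; growth vs 1997 (4168.78) = 0.67%.
1999: real = 4500.3/1.132 = 3975.53; growth vs 1998 (4196.84) = -5.27%.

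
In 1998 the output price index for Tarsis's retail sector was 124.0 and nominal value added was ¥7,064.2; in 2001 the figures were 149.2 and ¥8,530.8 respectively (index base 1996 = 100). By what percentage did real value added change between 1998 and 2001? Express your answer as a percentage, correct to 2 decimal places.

Deflate each year: 1998 → 7064.2/1.240 = 5696.94; 2001 → 8530.8/1.492 = 5717.69.
So real value added changed by 5717.69/5696.94 − 1 = 0.0036, i.e. 0.36%.

0.36%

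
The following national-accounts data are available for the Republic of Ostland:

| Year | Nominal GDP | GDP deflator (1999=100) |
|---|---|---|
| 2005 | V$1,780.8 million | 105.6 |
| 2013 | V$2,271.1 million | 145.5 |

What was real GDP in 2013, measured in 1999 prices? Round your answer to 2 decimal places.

Real GDP = Nominal / (GDP deflator/100) = 2271.1 / 1.455 = 1560.89.

V$1,560.89 million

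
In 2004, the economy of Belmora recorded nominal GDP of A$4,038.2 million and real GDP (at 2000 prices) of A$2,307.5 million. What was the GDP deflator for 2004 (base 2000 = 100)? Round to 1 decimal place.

GDP deflator = (Nominal / Real) × 100 = 4038.2 / 2307.5 × 100 = 175.00.

175.0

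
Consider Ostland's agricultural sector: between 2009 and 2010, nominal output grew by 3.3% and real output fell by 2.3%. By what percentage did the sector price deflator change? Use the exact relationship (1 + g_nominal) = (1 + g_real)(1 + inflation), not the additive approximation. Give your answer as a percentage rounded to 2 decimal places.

5.73%

(1 + g_nom) = (1 + g_real)(1 + π), so π = 1.0330 / 0.9770 − 1 = 0.05732.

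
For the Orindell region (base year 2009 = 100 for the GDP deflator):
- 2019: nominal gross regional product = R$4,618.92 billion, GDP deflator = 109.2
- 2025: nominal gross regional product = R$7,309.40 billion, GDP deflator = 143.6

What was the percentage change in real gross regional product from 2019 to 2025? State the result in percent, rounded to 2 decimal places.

Deflate each year: 2019 → 4618.92/1.092 = 4229.78; 2025 → 7309.40/1.436 = 5090.11.
So real gross regional product changed by 5090.11/4229.78 − 1 = 0.2034, i.e. 20.34%.

20.34%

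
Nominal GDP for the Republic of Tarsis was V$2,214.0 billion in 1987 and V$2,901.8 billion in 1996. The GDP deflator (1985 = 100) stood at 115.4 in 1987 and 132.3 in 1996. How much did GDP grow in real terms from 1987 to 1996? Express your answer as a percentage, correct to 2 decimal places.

Deflate each year: 1987 → 2214.0/1.154 = 1918.54; 1996 → 2901.8/1.323 = 2193.35.
So real GDP changed by 2193.35/1918.54 − 1 = 0.1432, i.e. 14.32%.

14.32%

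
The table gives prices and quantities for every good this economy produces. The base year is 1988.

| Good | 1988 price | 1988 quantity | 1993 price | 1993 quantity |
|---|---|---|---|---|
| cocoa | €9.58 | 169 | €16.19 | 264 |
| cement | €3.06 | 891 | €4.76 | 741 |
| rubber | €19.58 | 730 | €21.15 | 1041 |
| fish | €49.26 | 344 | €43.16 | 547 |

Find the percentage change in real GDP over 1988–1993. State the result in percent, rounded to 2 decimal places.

46.48%

Real GDP 1988 = Nominal GDP 1988 = 9.58·169 + 3.06·891 + 19.58·730 + 49.26·344 = 35584.32.
Real GDP 1993 (at 1988 prices) = 9.58·264 + 3.06·741 + 19.58·1041 + 49.26·547 = 52124.58.
Real growth = 52124.58/35584.32 − 1 = 0.4648.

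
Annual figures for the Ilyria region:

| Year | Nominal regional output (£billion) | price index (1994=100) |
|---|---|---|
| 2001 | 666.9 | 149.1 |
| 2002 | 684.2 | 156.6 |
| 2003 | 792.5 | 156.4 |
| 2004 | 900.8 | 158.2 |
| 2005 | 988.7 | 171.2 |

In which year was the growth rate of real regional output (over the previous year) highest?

2003

2002: real = 684.2/1.566 = 436.91; growth vs 2001 (447.28) = -2.32%.
2003: real = 792.5/1.564 = 506.71; growth vs 2002 (436.91) = 15.98%.
2004: real = 900.8/1.582 = 569.41; growth vs 2003 (506.71) = 12.37%.
2005: real = 988.7/1.712 = 577.51; growth vs 2004 (569.41) = 1.42%.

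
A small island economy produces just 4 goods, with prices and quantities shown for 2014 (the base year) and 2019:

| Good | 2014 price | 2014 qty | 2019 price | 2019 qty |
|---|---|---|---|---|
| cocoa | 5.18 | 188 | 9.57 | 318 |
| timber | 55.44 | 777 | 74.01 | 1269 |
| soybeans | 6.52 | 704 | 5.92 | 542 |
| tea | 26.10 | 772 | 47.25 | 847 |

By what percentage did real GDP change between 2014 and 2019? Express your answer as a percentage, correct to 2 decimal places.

Real GDP 2014 = Nominal GDP 2014 = 5.18·188 + 55.44·777 + 6.52·704 + 26.10·772 = 68790.00.
Real GDP 2019 (at 2014 prices) = 5.18·318 + 55.44·1269 + 6.52·542 + 26.10·847 = 97641.14.
Real growth = 97641.14/68790.00 − 1 = 0.4194.

41.94%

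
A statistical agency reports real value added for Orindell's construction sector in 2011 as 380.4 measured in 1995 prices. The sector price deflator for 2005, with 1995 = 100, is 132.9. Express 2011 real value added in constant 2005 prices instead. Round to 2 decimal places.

505.55

Real value added in 2005 prices = Real value added in 1995 prices × (P_2005/P_1995) = 380.4 × 1.329 = 505.55.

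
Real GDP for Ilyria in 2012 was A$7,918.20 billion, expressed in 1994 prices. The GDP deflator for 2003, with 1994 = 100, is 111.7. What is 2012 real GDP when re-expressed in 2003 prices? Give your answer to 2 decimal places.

Real GDP in 2003 prices = Real GDP in 1994 prices × (P_2003/P_1994) = 7918.20 × 1.117 = 8844.63.

A$8,844.63 billion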